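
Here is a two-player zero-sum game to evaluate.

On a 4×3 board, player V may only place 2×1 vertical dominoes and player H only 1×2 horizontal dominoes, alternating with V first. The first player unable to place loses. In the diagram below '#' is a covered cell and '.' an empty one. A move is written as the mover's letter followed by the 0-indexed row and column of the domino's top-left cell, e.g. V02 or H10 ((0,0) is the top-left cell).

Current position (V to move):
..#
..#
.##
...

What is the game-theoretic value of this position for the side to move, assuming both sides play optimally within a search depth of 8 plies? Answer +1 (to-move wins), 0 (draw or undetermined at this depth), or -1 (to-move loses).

value(..#/..#/.##/..., V) = +1

p1 V@[..#/..#/.##/...]: V00[#.#/#.#/.##/...]+1* V01[.##/.##/.##/...]+1 V10[..#/#.#/###/...]-1 V20[..#/..#/###/#..]-1
p2 H@[#.#/#.#/.##/...]: H30[#.#/#.#/.##/##.]-1* H31[#.#/#.#/.##/.##]-1
p3 V@[#.#/#.#/.##/##.]: V01[###/###/.##/##.]+1*
p4 H@[###/###/.##/##.] terminal -1; root [..#/..#/.##/...] d8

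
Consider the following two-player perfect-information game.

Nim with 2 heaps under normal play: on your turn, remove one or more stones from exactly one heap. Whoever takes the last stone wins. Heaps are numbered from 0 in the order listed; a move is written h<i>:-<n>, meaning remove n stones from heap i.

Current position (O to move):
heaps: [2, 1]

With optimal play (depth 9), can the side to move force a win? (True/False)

ply 1, O at (2,1) | h0:-1=+1→(1,1)*; h0:-2=-1→(0,1); h1:-1=-1→(2,0)
ply 2, X at (1,1) | h0:-1=-1→(0,1)*; h1:-1=-1→(1,0)
ply 3, O at (0,1) | h1:-1=+1→(0,0)*
ply 4: (0,0) is terminal -1 (X); from (2,1) depth 9

O winning at [(2,1)]: True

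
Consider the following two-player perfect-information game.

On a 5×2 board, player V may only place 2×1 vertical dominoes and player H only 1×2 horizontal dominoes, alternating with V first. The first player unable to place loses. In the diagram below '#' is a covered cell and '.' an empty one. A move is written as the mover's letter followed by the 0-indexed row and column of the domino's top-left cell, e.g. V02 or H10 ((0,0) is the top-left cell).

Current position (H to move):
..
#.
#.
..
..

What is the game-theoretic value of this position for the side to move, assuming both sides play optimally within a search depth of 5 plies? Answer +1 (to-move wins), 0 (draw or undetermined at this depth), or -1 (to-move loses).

ply 1, H at ../#./#./../.. | H00=-1→##/#./#./../..; H30=+1→../#./#./##/..*; H40=+1→../#./#./../##
ply 2, V at ../#./#./##/.. | V01=-1→.#/##/#./##/..*; V11=-1→../##/##/##/..
ply 3, H at .#/##/#./##/.. | H40=+1→.#/##/#./##/##*
ply 4: .#/##/#./##/## is terminal -1 (V); from ../#./#./../.. depth 5

value(../#./#./../.., H) = +1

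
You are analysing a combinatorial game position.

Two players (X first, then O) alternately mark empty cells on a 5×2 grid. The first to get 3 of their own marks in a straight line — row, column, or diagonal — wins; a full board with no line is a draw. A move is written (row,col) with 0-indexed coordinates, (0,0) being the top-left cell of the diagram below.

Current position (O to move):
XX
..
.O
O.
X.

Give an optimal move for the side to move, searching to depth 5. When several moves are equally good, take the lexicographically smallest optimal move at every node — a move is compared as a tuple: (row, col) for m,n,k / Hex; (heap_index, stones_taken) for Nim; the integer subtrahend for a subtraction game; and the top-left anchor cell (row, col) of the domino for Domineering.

ply 1, O at XX/../.O/O./X. | (1,0)=+1→XX/O./.O/O./X.*; (1,1)=+0→XX/.O/.O/O./X.; (2,0)=+1→XX/../OO/O./X.; (3,1)=+1→XX/../.O/OO/X.; (4,1)=+0→XX/../.O/O./XO
ply 2, X at XX/O./.O/O./X. | (1,1)=-1→XX/OX/.O/O./X.*; (2,0)=-1→XX/O./XO/O./X.; (3,1)=-1→XX/O./.O/OX/X.; (4,1)=-1→XX/O./.O/O./XX
ply 3, O at XX/OX/.O/O./X. | (2,0)=+1→XX/OX/OO/O./X.*; (3,1)=+1→XX/OX/.O/OO/X.; (4,1)=+1→XX/OX/.O/O./XO
ply 4: XX/OX/OO/O./X. is terminal -1 (X); from XX/../.O/O./X. depth 5

O's best at [XX/../.O/O./X.]: (1,0)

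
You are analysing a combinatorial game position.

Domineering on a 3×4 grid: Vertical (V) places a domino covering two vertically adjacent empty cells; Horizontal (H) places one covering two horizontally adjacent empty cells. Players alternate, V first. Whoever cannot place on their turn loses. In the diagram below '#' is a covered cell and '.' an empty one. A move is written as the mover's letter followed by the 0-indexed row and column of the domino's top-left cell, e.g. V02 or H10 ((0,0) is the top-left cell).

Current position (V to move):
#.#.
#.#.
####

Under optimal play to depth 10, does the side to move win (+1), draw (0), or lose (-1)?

p1 V@[#.#./#.#./####]: V01[###./###./####]+1* V03[#.##/#.##/####]+1
p2 H@[###./###./####] terminal -1; root [#.#./#.#./####] d10

value(#.#./#.#./####, V) = +1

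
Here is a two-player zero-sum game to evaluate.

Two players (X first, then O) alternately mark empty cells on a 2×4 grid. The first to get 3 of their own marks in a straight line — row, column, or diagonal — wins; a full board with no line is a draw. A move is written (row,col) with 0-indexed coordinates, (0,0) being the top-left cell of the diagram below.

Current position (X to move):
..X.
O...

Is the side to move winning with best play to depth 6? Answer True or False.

ply 1, X at ..X./O... | (0,0)=+0→X.X./O...; (0,1)=+1→.XX./O...*; (0,3)=+0→..XX/O...; (1,1)=+0→..X./OX..; (1,2)=+0→..X./O.X.; (1,3)=+0→..X./O..X
ply 2, O at .XX./O... | (0,0)=-1→OXX./O...*; (0,3)=-1→.XXO/O...; (1,1)=-1→.XX./OO..; (1,2)=-1→.XX./O.O.; (1,3)=-1→.XX./O..O
ply 3, X at OXX./O... | (0,3)=+1→OXXX/O...*; (1,1)=+0→OXX./OX..; (1,2)=+0→OXX./O.X.; (1,3)=+0→OXX./O..X
ply 4: OXXX/O... is terminal -1 (O); from ..X./O... depth 6

X winning at [..X./O...]: True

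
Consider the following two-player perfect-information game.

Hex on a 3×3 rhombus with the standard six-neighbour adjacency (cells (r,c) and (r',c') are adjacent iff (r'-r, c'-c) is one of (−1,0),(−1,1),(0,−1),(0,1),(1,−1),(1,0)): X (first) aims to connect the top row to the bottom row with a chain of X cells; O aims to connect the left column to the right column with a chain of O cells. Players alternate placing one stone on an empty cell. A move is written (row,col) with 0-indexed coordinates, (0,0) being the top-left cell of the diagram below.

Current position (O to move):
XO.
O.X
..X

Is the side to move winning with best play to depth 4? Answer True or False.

O winning at [XO./O.X/..X]: True

p1 O@[XO./O.X/..X]: (0,2)[XOO/O.X/..X]+1* (1,1)[XO./OOX/..X]-1 (2,0)[XO./O.X/O.X]-1 (2,1)[XO./O.X/.OX]-1
p2 X@[XOO/O.X/..X] terminal -1; root [XO./O.X/..X] d4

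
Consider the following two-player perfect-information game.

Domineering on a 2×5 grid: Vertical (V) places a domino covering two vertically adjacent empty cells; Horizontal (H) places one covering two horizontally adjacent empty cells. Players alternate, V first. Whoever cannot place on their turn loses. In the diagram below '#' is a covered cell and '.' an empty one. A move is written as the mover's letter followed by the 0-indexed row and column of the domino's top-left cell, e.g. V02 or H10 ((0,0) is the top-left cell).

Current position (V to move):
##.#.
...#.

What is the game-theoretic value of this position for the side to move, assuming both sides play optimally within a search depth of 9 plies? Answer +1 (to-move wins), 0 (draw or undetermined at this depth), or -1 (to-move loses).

p1 V@[##.#./...#.]: V02[####./..##.]+1* V04[##.##/...##]-1
p2 H@[####./..##.]: H10[####./####.]-1*
p3 V@[####./####.]: V04[#####/#####]+1*
p4 H@[#####/#####] terminal -1; root [##.#./...#.] d9

value(##.#./...#., V) = +1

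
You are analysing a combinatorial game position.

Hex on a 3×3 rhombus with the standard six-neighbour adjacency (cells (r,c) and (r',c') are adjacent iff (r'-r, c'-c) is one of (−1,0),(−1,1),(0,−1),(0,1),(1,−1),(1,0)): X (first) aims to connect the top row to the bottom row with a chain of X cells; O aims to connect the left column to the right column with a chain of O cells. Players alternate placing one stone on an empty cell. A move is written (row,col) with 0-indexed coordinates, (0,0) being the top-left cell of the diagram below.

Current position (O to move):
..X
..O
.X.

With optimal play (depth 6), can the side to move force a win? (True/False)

ply 1, O at ..X/..O/.X. | (0,0)=-1→O.X/..O/.X.; (0,1)=-1→.OX/..O/.X.; (1,0)=-1→..X/O.O/.X.; (1,1)=+1→..X/.OO/.X.*; (2,0)=-1→..X/..O/OX.; (2,2)=-1→..X/..O/.XO
ply 2, X at ..X/.OO/.X. | (0,0)=-1→X.X/.OO/.X.*; (0,1)=-1→.XX/.OO/.X.; (1,0)=-1→..X/XOO/.X.; (2,0)=-1→..X/.OO/XX.; (2,2)=-1→..X/.OO/.XX
ply 3, O at X.X/.OO/.X. | (0,1)=+1→XOX/.OO/.X.*; (1,0)=+1→X.X/OOO/.X.; (2,0)=+1→X.X/.OO/OX.; (2,2)=+1→X.X/.OO/.XO
ply 4, X at XOX/.OO/.X. | (1,0)=-1→XOX/XOO/.X.*; (2,0)=-1→XOX/.OO/XX.; (2,2)=-1→XOX/.OO/.XX
ply 5, O at XOX/XOO/.X. | (2,0)=+1→XOX/XOO/OX.*; (2,2)=-1→XOX/XOO/.XO
ply 6: XOX/XOO/OX. is terminal -1 (X); from ..X/..O/.X. depth 6

O winning at [..X/..O/.X.]: True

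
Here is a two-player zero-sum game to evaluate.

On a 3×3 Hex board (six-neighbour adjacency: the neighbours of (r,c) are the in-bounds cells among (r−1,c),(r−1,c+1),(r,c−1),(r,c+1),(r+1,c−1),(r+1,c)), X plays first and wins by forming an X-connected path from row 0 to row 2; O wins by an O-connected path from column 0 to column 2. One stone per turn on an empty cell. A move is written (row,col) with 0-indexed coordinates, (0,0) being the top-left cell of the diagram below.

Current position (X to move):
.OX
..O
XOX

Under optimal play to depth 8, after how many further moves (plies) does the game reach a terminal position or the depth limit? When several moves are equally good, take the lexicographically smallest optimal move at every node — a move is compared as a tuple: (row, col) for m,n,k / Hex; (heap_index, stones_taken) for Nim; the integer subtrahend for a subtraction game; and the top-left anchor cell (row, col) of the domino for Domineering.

ply 1, X at .OX/..O/XOX | (0,0)=+1→XOX/..O/XOX*; (1,0)=+1→.OX/X.O/XOX; (1,1)=+1→.OX/.XO/XOX
ply 2, O at XOX/..O/XOX | (1,0)=-1→XOX/O.O/XOX*; (1,1)=-1→XOX/.OO/XOX
ply 3, X at XOX/O.O/XOX | (1,1)=+1→XOX/OXO/XOX*
ply 4: XOX/OXO/XOX is terminal -1 (O); from .OX/..O/XOX depth 8

PV length from [.OX/..O/XOX]: 3 plies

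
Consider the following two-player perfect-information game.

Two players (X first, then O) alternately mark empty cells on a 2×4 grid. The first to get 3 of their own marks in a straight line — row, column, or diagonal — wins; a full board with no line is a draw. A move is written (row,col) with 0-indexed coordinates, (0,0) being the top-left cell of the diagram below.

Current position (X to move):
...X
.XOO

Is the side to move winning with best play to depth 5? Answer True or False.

ply 1, X at ...X/.XOO | (0,0)=+0→X..X/.XOO*; (0,1)=+0→.X.X/.XOO; (0,2)=+0→..XX/.XOO; (1,0)=+0→...X/XXOO
ply 2, O at X..X/.XOO | (0,1)=+0→XO.X/.XOO*; (0,2)=+0→X.OX/.XOO; (1,0)=+0→X..X/OXOO
ply 3, X at XO.X/.XOO | (0,2)=+0→XOXX/.XOO*; (1,0)=+0→XO.X/XXOO
ply 4, O at XOXX/.XOO | (1,0)=+0→XOXX/OXOO*
ply 5: XOXX/OXOO is terminal +0 (X); from ...X/.XOO depth 5

X winning at [...X/.XOO]: False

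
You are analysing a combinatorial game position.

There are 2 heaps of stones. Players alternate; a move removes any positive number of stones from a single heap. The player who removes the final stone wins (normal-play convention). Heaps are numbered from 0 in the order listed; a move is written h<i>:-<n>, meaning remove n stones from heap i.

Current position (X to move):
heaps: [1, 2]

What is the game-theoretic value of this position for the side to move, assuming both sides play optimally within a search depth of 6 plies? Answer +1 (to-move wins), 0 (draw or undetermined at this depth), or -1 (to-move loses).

value((1,2), X) = +1

[(1,2)] X move#1: h0:-1:-1/(0,2), h1:-1:+1/(1,1)*, h1:-2:-1/(1,0)
[(1,1)] O move#2: h0:-1:-1/(0,1)*, h1:-1:-1/(1,0)
[(0,1)] X move#3: h1:-1:+1/(0,0)*
[(0,0)] end (terminal -1, O#4); searched (1,2) to 6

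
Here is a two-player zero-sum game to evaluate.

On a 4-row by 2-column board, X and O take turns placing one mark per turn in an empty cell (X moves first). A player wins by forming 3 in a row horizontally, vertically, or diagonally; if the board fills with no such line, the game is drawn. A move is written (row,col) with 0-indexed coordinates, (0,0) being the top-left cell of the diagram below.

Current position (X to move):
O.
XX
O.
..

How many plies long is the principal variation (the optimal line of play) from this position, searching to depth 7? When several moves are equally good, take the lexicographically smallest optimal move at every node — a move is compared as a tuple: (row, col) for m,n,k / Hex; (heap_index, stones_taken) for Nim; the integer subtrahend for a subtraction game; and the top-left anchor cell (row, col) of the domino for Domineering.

PV length from [O./XX/O./..]: 3 plies

[O./XX/O./..] X move#1: (0,1):+0/OX/XX/O./.., (2,1):+1/O./XX/OX/..*, (3,0):+0/O./XX/O./X., (3,1):+0/O./XX/O./.X
[O./XX/OX/..] O move#2: (0,1):-1/OO/XX/OX/..*, (3,0):-1/O./XX/OX/O., (3,1):-1/O./XX/OX/.O
[OO/XX/OX/..] X move#3: (3,0):+0/OO/XX/OX/X., (3,1):+1/OO/XX/OX/.X*
[OO/XX/OX/.X] end (terminal -1, O#4); searched O./XX/O./.. to 7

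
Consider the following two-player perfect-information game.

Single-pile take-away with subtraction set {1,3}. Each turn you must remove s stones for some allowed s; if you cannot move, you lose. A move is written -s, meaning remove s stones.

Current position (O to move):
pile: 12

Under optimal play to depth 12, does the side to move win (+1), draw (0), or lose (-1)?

value(12, O) = -1

p1 O@[12]: -1[11]-1* -3[9]-1
p2 X@[11]: -1[10]+1* -3[8]+1
p3 O@[10]: -1[9]-1* -3[7]-1
p4 X@[9]: -1[8]+1* -3[6]+1
p5 O@[8]: -1[7]-1* -3[5]-1
p6 X@[7]: -1[6]+1* -3[4]+1
p7 O@[6]: -1[5]-1* -3[3]-1
p8 X@[5]: -1[4]+1* -3[2]+1
p9 O@[4]: -1[3]-1* -3[1]-1
p10 X@[3]: -1[2]+1* -3[0]+1
p11 O@[2]: -1[1]-1*
p12 X@[1]: -1[0]+1*
p13 O@[0] terminal -1; root [12] d12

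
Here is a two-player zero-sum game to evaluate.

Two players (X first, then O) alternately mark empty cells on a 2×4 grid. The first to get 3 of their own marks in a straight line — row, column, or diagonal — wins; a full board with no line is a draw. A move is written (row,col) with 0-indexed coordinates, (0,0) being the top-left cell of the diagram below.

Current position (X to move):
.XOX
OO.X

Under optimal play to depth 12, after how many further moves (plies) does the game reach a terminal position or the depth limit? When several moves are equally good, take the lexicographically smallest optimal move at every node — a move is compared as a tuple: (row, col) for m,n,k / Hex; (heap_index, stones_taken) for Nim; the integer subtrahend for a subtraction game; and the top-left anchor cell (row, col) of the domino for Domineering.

p1 X@[.XOX/OO.X]: (0,0)[XXOX/OO.X]-1 (1,2)[.XOX/OOXX]+0*
p2 O@[.XOX/OOXX]: (0,0)[OXOX/OOXX]+0*
p3 X@[OXOX/OOXX] terminal +0; root [.XOX/OO.X] d12

PV length from [.XOX/OO.X]: 2 plies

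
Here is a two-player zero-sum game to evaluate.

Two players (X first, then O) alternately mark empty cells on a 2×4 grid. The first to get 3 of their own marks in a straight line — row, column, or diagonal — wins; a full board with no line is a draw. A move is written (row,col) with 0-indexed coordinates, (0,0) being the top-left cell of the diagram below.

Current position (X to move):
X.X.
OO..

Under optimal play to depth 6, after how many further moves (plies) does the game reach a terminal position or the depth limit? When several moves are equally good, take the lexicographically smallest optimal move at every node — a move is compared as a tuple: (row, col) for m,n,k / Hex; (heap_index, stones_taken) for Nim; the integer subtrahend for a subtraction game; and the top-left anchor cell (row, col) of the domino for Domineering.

PV length from [X.X./OO..]: 1 ply

[X.X./OO..] X move#1: (0,1):+1/XXX./OO..*, (0,3):-1/X.XX/OO.., (1,2):+0/X.X./OOX., (1,3):-1/X.X./OO.X
[XXX./OO..] end (terminal -1, O#2); searched X.X./OO.. to 6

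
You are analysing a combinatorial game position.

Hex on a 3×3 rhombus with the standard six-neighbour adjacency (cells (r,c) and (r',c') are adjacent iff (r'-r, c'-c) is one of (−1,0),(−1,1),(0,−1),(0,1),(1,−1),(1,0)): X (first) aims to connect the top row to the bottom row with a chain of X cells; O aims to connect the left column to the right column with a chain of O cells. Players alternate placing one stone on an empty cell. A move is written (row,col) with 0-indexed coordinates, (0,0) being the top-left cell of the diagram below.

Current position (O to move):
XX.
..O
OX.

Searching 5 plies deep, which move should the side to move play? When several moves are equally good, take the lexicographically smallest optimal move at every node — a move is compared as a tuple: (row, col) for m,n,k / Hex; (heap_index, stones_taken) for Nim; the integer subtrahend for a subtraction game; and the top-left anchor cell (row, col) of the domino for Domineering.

O's best at [XX./..O/OX.]: (1,1)

[XX./..O/OX.] O move#1: (0,2):-1/XXO/..O/OX., (1,0):-1/XX./O.O/OX., (1,1):+1/XX./.OO/OX.*, (2,2):-1/XX./..O/OXO
[XX./.OO/OX.] end (terminal -1, X#2); searched XX./..O/OX. to 5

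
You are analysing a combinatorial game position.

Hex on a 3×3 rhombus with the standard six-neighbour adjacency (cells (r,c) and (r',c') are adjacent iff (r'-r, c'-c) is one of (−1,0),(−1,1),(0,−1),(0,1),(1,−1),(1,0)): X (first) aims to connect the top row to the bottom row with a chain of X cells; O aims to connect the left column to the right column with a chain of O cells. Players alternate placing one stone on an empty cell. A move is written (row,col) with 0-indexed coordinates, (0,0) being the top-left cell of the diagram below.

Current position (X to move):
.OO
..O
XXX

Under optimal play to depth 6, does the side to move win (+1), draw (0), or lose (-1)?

p1 X@[.OO/..O/XXX]: (0,0)[XOO/..O/XXX]-1* (1,0)[.OO/X.O/XXX]-1 (1,1)[.OO/.XO/XXX]-1
p2 O@[XOO/..O/XXX]: (1,0)[XOO/O.O/XXX]+1* (1,1)[XOO/.OO/XXX]-1
p3 X@[XOO/O.O/XXX] terminal -1; root [.OO/..O/XXX] d6

value(.OO/..O/XXX, X) = -1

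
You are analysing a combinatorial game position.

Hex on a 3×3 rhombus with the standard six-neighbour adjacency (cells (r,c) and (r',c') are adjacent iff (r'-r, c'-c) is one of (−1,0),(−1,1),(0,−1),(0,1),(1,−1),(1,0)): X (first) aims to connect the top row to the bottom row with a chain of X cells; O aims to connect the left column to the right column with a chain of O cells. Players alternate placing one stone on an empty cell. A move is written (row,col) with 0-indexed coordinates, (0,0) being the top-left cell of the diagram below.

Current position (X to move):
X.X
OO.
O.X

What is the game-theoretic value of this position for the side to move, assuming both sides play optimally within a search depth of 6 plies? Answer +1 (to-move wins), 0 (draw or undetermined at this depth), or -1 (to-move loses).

p1 X@[X.X/OO./O.X]: (0,1)[XXX/OO./O.X]-1 (1,2)[X.X/OOX/O.X]+1* (2,1)[X.X/OO./OXX]-1
p2 O@[X.X/OOX/O.X] terminal -1; root [X.X/OO./O.X] d6

value(X.X/OO./O.X, X) = +1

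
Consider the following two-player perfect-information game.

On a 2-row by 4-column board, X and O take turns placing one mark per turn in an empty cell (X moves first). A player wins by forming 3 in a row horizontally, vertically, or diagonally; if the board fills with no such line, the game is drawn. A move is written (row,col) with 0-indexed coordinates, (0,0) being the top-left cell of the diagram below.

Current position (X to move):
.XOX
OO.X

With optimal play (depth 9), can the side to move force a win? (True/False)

X winning at [.XOX/OO.X]: False

[.XOX/OO.X] X move#1: (0,0):-1/XXOX/OO.X, (1,2):+0/.XOX/OOXX*
[.XOX/OOXX] O move#2: (0,0):+0/OXOX/OOXX*
[OXOX/OOXX] end (terminal +0, X#3); searched .XOX/OO.X to 9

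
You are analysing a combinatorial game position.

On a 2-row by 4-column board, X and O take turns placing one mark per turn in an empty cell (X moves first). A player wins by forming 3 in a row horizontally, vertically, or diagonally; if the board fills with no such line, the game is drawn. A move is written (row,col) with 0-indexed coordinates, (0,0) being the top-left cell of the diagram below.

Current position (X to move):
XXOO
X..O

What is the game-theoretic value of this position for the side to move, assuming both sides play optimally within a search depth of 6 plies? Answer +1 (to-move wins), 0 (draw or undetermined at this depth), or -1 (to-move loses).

value(XXOO/X..O, X) = 0

ply 1, X at XXOO/X..O | (1,1)=+0→XXOO/XX.O*; (1,2)=+0→XXOO/X.XO
ply 2, O at XXOO/XX.O | (1,2)=+0→XXOO/XXOO*
ply 3: XXOO/XXOO is terminal +0 (X); from XXOO/X..O depth 6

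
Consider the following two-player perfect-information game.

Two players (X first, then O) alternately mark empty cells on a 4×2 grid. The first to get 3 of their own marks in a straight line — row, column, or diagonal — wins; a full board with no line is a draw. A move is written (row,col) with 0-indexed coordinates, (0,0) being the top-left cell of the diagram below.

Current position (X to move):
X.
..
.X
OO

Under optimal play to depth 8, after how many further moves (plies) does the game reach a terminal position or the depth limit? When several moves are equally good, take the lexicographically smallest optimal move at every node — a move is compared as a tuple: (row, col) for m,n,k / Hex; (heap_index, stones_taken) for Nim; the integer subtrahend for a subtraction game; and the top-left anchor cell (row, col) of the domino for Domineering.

ply 1, X at X./../.X/OO | (0,1)=+0→XX/../.X/OO*; (1,0)=+0→X./X./.X/OO; (1,1)=+0→X./.X/.X/OO; (2,0)=+0→X./../XX/OO
ply 2, O at XX/../.X/OO | (1,0)=-1→XX/O./.X/OO; (1,1)=+0→XX/.O/.X/OO*; (2,0)=-1→XX/../OX/OO
ply 3, X at XX/.O/.X/OO | (1,0)=+0→XX/XO/.X/OO*; (2,0)=+0→XX/.O/XX/OO
ply 4, O at XX/XO/.X/OO | (2,0)=+0→XX/XO/OX/OO*
ply 5: XX/XO/OX/OO is terminal +0 (X); from X./../.X/OO depth 8

PV length from [X./../.X/OO]: 4 plies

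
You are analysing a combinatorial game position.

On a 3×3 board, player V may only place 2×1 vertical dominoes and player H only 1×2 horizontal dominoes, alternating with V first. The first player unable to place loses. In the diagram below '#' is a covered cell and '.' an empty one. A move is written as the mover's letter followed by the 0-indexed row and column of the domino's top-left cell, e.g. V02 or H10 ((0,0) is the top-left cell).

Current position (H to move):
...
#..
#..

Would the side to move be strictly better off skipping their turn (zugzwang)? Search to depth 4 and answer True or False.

ply 1, H at .../#../#.. | H00=-1→##./#../#..; H01=-1→.##/#../#..; H11=+1→.../###/#..*; H21=-1→.../#../###
ply 2: .../###/#.. is terminal -1 (V); from .../#../#.. depth 4
pass branch (V moves first from the same position):
  | ply 1, V at .../#../#.. | V01=+1→.#./##./#..*; V02=+1→..#/#.#/#..; V11=+1→.../##./##.; V12=+1→.../#.#/#.#
  | ply 2, H at .#./##./#.. | H21=-1→.#./##./###*
  | ply 3, V at .#./##./### | V02=+1→.##/###/###*
  | ply 4: .##/###/### is terminal -1 (H); from .../#../#.. depth 4
H moving scores +1; H passing scores -1

zugzwang(.../#../#.., H) = False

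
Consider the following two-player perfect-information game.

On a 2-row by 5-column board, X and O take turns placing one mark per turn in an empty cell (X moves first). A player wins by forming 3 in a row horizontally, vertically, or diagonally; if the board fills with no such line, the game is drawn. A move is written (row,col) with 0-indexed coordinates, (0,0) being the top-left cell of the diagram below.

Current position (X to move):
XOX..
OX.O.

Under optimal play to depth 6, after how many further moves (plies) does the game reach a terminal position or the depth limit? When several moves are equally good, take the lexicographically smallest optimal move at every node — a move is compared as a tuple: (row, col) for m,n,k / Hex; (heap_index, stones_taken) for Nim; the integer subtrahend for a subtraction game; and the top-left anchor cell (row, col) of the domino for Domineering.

PV length from [XOX../OX.O.]: 4 plies

ply 1, X at XOX../OX.O. | (0,3)=+0→XOXX./OX.O.*; (0,4)=+0→XOX.X/OX.O.; (1,2)=+0→XOX../OXXO.; (1,4)=+0→XOX../OX.OX
ply 2, O at XOXX./OX.O. | (0,4)=+0→XOXXO/OX.O.*; (1,2)=-1→XOXX./OXOO.; (1,4)=-1→XOXX./OX.OO
ply 3, X at XOXXO/OX.O. | (1,2)=+0→XOXXO/OXXO.*; (1,4)=+0→XOXXO/OX.OX
ply 4, O at XOXXO/OXXO. | (1,4)=+0→XOXXO/OXXOO*
ply 5: XOXXO/OXXOO is terminal +0 (X); from XOX../OX.O. depth 6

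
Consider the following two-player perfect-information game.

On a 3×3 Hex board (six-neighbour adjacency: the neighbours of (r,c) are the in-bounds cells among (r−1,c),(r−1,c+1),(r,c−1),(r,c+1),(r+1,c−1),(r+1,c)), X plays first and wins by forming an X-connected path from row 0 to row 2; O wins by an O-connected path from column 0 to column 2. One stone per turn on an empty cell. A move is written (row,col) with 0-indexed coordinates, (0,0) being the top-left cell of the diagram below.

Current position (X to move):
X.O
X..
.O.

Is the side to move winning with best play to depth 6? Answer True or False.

ply 1, X at X.O/X../.O. | (0,1)=-1→XXO/X../.O.; (1,1)=-1→X.O/XX./.O.; (1,2)=-1→X.O/X.X/.O.; (2,0)=+1→X.O/X../XO.*; (2,2)=-1→X.O/X../.OX
ply 2: X.O/X../XO. is terminal -1 (O); from X.O/X../.O. depth 6

X winning at [X.O/X../.O.]: True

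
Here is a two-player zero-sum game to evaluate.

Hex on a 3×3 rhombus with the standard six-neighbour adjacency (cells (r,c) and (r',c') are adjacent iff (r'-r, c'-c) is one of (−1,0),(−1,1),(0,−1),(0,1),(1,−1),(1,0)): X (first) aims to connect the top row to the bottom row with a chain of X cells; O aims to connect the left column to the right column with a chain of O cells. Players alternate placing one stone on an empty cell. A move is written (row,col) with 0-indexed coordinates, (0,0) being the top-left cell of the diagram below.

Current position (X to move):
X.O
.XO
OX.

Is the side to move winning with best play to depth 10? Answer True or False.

X winning at [X.O/.XO/OX.]: True

p1 X@[X.O/.XO/OX.]: (0,1)[XXO/.XO/OX.]+1* (1,0)[X.O/XXO/OX.]+1 (2,2)[X.O/.XO/OXX]+1
p2 O@[XXO/.XO/OX.] terminal -1; root [X.O/.XO/OX.] d10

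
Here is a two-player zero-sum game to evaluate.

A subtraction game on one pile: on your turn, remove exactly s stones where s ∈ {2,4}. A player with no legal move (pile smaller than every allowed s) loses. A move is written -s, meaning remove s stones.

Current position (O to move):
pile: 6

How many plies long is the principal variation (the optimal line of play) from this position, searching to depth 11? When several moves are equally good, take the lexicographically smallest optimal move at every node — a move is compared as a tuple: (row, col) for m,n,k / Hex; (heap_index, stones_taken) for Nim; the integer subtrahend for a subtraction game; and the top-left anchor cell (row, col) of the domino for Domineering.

PV length from [6]: 2 plies

ply 1, O at 6 | -2=-1→4*; -4=-1→2
ply 2, X at 4 | -2=-1→2; -4=+1→0*
ply 3: 0 is terminal -1 (O); from 6 depth 11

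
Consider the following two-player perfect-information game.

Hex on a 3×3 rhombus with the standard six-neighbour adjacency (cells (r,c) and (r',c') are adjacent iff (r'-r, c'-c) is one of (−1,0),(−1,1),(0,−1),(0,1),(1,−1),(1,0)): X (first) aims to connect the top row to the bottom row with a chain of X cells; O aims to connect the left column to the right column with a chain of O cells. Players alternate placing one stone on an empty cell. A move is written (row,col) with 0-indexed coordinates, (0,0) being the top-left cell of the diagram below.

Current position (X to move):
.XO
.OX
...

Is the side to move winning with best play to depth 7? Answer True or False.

X winning at [.XO/.OX/...]: False

ply 1, X at .XO/.OX/... | (0,0)=-1→XXO/.OX/...*; (1,0)=-1→.XO/XOX/...; (2,0)=-1→.XO/.OX/X..; (2,1)=-1→.XO/.OX/.X.; (2,2)=-1→.XO/.OX/..X
ply 2, O at XXO/.OX/... | (1,0)=+1→XXO/OOX/...*; (2,0)=+1→XXO/.OX/O..; (2,1)=+1→XXO/.OX/.O.; (2,2)=+1→XXO/.OX/..O
ply 3: XXO/OOX/... is terminal -1 (X); from .XO/.OX/... depth 7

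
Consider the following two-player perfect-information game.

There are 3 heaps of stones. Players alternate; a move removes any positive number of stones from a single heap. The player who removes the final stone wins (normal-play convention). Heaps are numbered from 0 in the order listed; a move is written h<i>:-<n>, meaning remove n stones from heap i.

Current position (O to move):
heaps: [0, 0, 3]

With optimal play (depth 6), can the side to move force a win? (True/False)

[(0,0,3)] O move#1: h2:-1:-1/(0,0,2), h2:-2:-1/(0,0,1), h2:-3:+1/(0,0,0)*
[(0,0,0)] end (terminal -1, X#2); searched (0,0,3) to 6

O winning at [(0,0,3)]: True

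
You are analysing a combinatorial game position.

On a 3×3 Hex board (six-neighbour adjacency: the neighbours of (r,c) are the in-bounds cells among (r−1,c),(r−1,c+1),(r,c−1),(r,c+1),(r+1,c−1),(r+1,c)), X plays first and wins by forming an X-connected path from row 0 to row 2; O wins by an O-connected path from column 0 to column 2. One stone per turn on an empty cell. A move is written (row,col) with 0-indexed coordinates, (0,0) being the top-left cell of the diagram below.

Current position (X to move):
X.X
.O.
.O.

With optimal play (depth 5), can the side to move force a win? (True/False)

X winning at [X.X/.O./.O.]: False

ply 1, X at X.X/.O./.O. | (0,1)=-1→XXX/.O./.O.*; (1,0)=-1→X.X/XO./.O.; (1,2)=-1→X.X/.OX/.O.; (2,0)=-1→X.X/.O./XO.; (2,2)=-1→X.X/.O./.OX
ply 2, O at XXX/.O./.O. | (1,0)=+1→XXX/OO./.O.*; (1,2)=+1→XXX/.OO/.O.; (2,0)=+1→XXX/.O./OO.; (2,2)=+1→XXX/.O./.OO
ply 3, X at XXX/OO./.O. | (1,2)=-1→XXX/OOX/.O.*; (2,0)=-1→XXX/OO./XO.; (2,2)=-1→XXX/OO./.OX
ply 4, O at XXX/OOX/.O. | (2,0)=-1→XXX/OOX/OO.; (2,2)=+1→XXX/OOX/.OO*
ply 5: XXX/OOX/.OO is terminal -1 (X); from X.X/.O./.O. depth 5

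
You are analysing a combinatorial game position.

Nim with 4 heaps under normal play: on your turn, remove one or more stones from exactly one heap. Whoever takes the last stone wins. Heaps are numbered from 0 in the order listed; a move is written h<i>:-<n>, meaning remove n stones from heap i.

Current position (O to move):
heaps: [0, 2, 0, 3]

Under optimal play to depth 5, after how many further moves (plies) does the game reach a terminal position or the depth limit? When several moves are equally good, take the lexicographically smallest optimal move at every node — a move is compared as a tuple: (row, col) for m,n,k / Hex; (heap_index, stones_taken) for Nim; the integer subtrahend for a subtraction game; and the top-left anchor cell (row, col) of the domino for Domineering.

PV length from [(0,2,0,3)]: 5 plies

ply 1, O at (0,2,0,3) | h1:-1=-1→(0,1,0,3); h1:-2=-1→(0,0,0,3); h3:-1=+1→(0,2,0,2)*; h3:-2=-1→(0,2,0,1); h3:-3=-1→(0,2,0,0)
ply 2, X at (0,2,0,2) | h1:-1=-1→(0,1,0,2)*; h1:-2=-1→(0,0,0,2); h3:-1=-1→(0,2,0,1); h3:-2=-1→(0,2,0,0)
ply 3, O at (0,1,0,2) | h1:-1=-1→(0,0,0,2); h3:-1=+1→(0,1,0,1)*; h3:-2=-1→(0,1,0,0)
ply 4, X at (0,1,0,1) | h1:-1=-1→(0,0,0,1)*; h3:-1=-1→(0,1,0,0)
ply 5, O at (0,0,0,1) | h3:-1=+1→(0,0,0,0)*
ply 6: (0,0,0,0) is terminal -1 (X); from (0,2,0,3) depth 5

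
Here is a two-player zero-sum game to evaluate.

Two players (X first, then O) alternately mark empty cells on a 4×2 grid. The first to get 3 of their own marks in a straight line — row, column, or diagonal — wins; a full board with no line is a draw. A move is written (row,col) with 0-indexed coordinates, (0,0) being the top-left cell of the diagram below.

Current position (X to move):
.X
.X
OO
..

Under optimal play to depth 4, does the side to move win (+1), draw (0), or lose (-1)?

value(.X/.X/OO/.., X) = 0

p1 X@[.X/.X/OO/..]: (0,0)[XX/.X/OO/..]+0* (1,0)[.X/XX/OO/..]+0 (3,0)[.X/.X/OO/X.]+0 (3,1)[.X/.X/OO/.X]-1
p2 O@[XX/.X/OO/..]: (1,0)[XX/OX/OO/..]+0* (3,0)[XX/.X/OO/O.]+0 (3,1)[XX/.X/OO/.O]+0
p3 X@[XX/OX/OO/..]: (3,0)[XX/OX/OO/X.]+0* (3,1)[XX/OX/OO/.X]-1
p4 O@[XX/OX/OO/X.]: (3,1)[XX/OX/OO/XO]+0*
p5 X@[XX/OX/OO/XO] terminal +0; root [.X/.X/OO/..] d4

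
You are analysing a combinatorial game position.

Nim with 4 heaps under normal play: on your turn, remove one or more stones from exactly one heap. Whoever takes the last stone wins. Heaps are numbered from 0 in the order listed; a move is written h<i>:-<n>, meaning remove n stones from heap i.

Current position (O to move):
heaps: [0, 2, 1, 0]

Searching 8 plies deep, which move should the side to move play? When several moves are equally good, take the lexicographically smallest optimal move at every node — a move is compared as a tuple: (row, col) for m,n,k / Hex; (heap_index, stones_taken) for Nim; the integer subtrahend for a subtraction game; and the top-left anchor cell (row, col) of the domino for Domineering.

O's best at [(0,2,1,0)]: h1:-1

p1 O@[(0,2,1,0)]: h1:-1[(0,1,1,0)]+1* h1:-2[(0,0,1,0)]-1 h2:-1[(0,2,0,0)]-1
p2 X@[(0,1,1,0)]: h1:-1[(0,0,1,0)]-1* h2:-1[(0,1,0,0)]-1
p3 O@[(0,0,1,0)]: h2:-1[(0,0,0,0)]+1*
p4 X@[(0,0,0,0)] terminal -1; root [(0,2,1,0)] d8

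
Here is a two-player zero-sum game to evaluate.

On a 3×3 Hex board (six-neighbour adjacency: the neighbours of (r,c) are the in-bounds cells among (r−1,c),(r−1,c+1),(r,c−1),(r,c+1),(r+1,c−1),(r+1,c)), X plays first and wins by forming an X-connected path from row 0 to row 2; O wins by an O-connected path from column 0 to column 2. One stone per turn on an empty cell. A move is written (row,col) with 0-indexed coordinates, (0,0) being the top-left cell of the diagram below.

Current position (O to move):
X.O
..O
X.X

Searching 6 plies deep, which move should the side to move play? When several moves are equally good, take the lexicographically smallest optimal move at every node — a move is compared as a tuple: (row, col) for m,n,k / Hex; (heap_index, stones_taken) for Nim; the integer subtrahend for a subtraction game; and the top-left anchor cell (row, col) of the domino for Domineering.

O's best at [X.O/..O/X.X]: (1,0)

[X.O/..O/X.X] O move#1: (0,1):-1/XOO/..O/X.X, (1,0):+1/X.O/O.O/X.X*, (1,1):-1/X.O/.OO/X.X, (2,1):-1/X.O/..O/XOX
[X.O/O.O/X.X] X move#2: (0,1):-1/XXO/O.O/X.X*, (1,1):-1/X.O/OXO/X.X, (2,1):-1/X.O/O.O/XXX
[XXO/O.O/X.X] O move#3: (1,1):+1/XXO/OOO/X.X*, (2,1):-1/XXO/O.O/XOX
[XXO/OOO/X.X] end (terminal -1, X#4); searched X.O/..O/X.X to 6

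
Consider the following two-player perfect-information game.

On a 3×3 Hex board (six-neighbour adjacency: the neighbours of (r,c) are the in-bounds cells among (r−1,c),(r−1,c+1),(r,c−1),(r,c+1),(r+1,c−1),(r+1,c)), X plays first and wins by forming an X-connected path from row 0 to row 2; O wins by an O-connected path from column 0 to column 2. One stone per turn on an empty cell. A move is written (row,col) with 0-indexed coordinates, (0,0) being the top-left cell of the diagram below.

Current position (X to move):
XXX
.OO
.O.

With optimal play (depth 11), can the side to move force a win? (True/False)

ply 1, X at XXX/.OO/.O. | (1,0)=-1→XXX/XOO/.O.*; (2,0)=-1→XXX/.OO/XO.; (2,2)=-1→XXX/.OO/.OX
ply 2, O at XXX/XOO/.O. | (2,0)=+1→XXX/XOO/OO.*; (2,2)=-1→XXX/XOO/.OO
ply 3: XXX/XOO/OO. is terminal -1 (X); from XXX/.OO/.O. depth 11

X winning at [XXX/.OO/.O.]: False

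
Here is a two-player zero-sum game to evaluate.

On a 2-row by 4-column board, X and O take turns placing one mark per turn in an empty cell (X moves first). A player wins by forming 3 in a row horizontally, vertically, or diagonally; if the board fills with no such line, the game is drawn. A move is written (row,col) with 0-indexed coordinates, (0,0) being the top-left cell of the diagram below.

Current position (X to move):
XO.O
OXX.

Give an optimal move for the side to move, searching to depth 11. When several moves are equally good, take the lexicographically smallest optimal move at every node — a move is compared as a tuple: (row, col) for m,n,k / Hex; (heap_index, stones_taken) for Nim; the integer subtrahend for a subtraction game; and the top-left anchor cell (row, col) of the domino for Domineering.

ply 1, X at XO.O/OXX. | (0,2)=+0→XOXO/OXX.; (1,3)=+1→XO.O/OXXX*
ply 2: XO.O/OXXX is terminal -1 (O); from XO.O/OXX. depth 11

X's best at [XO.O/OXX.]: (1,3)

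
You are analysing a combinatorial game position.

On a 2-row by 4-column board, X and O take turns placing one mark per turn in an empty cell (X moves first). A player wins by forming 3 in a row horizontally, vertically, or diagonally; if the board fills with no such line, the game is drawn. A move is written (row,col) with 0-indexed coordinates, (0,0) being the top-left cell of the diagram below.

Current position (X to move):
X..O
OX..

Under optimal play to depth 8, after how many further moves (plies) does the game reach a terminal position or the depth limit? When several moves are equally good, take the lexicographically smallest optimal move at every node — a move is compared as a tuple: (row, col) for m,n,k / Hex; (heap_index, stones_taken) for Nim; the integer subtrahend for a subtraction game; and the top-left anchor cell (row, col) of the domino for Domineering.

[X..O/OX..] X move#1: (0,1):+0/XX.O/OX..*, (0,2):+0/X.XO/OX.., (1,2):+0/X..O/OXX., (1,3):+0/X..O/OX.X
[XX.O/OX..] O move#2: (0,2):+0/XXOO/OX..*, (1,2):-1/XX.O/OXO., (1,3):-1/XX.O/OX.O
[XXOO/OX..] X move#3: (1,2):+0/XXOO/OXX.*, (1,3):+0/XXOO/OX.X
[XXOO/OXX.] O move#4: (1,3):+0/XXOO/OXXO*
[XXOO/OXXO] end (terminal +0, X#5); searched X..O/OX.. to 8

PV length from [X..O/OX..]: 4 plies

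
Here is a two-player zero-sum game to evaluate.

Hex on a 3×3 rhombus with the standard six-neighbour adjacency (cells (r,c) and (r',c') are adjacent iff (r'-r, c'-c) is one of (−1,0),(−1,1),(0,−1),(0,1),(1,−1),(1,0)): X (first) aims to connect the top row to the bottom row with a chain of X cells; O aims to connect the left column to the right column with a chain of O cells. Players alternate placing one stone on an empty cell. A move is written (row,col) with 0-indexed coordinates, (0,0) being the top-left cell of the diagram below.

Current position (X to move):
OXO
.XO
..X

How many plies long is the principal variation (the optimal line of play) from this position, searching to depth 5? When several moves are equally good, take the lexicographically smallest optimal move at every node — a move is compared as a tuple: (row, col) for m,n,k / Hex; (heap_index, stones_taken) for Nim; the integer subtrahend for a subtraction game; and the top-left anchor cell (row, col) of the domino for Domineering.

PV length from [OXO/.XO/..X]: 3 plies

[OXO/.XO/..X] X move#1: (1,0):+1/OXO/XXO/..X*, (2,0):+1/OXO/.XO/X.X, (2,1):+1/OXO/.XO/.XX
[OXO/XXO/..X] O move#2: (2,0):-1/OXO/XXO/O.X*, (2,1):-1/OXO/XXO/.OX
[OXO/XXO/O.X] X move#3: (2,1):+1/OXO/XXO/OXX*
[OXO/XXO/OXX] end (terminal -1, O#4); searched OXO/.XO/..X to 5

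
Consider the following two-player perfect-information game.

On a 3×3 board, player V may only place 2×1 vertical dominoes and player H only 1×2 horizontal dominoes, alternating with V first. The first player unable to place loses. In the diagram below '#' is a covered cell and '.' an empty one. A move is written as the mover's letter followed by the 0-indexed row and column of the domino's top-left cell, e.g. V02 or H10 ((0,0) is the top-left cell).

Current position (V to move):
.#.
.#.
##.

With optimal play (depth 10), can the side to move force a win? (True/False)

p1 V@[.#./.#./##.]: V00[##./##./##.]+1* V02[.##/.##/##.]+1 V12[.#./.##/###]+1
p2 H@[##./##./##.] terminal -1; root [.#./.#./##.] d10

V winning at [.#./.#./##.]: True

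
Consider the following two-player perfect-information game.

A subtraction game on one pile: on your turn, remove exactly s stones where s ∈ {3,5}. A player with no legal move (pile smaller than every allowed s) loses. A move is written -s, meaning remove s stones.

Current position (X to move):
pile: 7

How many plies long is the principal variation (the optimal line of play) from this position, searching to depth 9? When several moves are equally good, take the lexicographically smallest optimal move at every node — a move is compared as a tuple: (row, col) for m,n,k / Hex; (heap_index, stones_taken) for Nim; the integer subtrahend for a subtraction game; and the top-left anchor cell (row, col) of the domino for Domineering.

PV length from [7]: 1 ply

p1 X@[7]: -3[4]-1 -5[2]+1*
p2 O@[2] terminal -1; root [7] d9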